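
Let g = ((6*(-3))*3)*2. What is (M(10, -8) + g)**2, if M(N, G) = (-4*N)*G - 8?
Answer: 41616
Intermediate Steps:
M(N, G) = -8 - 4*G*N (M(N, G) = -4*G*N - 8 = -8 - 4*G*N)
g = -108 (g = -18*3*2 = -54*2 = -108)
(M(10, -8) + g)**2 = ((-8 - 4*(-8)*10) - 108)**2 = ((-8 + 320) - 108)**2 = (312 - 108)**2 = 204**2 = 41616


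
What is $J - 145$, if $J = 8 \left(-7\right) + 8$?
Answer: $-193$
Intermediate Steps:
$J = -48$ ($J = -56 + 8 = -48$)
$J - 145 = -48 - 145 = -193$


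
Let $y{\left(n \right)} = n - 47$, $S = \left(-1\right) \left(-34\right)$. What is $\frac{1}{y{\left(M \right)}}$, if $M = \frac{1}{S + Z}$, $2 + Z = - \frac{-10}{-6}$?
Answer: $- \frac{91}{4274} \approx -0.021292$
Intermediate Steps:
$S = 34$
$Z = - \frac{11}{3}$ ($Z = -2 - - \frac{10}{-6} = -2 - \left(-10\right) \left(- \frac{1}{6}\right) = -2 - \frac{5}{3} = - \frac{11}{3} \approx -3.6667$)
$M = \frac{3}{91}$ ($M = \frac{1}{34 - \frac{11}{3}} = \frac{1}{\frac{91}{3}} = \frac{3}{91} \approx 0.032967$)
$y{\left(n \right)} = -47 + n$ ($y{\left(n \right)} = n - 47 = -47 + n$)
$\frac{1}{y{\left(M \right)}} = \frac{1}{-47 + \frac{3}{91}} = \frac{1}{- \frac{4274}{91}} = - \frac{91}{4274}$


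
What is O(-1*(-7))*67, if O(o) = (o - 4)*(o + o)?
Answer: 2814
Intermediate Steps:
O(o) = 2*o*(-4 + o) (O(o) = (-4 + o)*(2*o) = 2*o*(-4 + o))
O(-1*(-7))*67 = (2*(-1*(-7))*(-4 - 1*(-7)))*67 = (2*7*(-4 + 7))*67 = (2*7*3)*67 = 42*67 = 2814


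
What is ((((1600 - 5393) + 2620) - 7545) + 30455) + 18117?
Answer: 39854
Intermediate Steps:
((((1600 - 5393) + 2620) - 7545) + 30455) + 18117 = (((-3793 + 2620) - 7545) + 30455) + 18117 = ((-1173 - 7545) + 30455) + 18117 = (-8718 + 30455) + 18117 = 21737 + 18117 = 39854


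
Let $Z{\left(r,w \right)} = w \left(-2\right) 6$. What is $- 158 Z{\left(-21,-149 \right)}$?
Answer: $-282504$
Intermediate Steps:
$Z{\left(r,w \right)} = - 12 w$ ($Z{\left(r,w \right)} = - 2 w 6 = - 12 w$)
$- 158 Z{\left(-21,-149 \right)} = - 158 \left(\left(-12\right) \left(-149\right)\right) = \left(-158\right) 1788 = -282504$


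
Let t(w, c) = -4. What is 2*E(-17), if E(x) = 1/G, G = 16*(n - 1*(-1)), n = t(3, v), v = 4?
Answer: -1/24 ≈ -0.041667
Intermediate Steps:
n = -4
G = -48 (G = 16*(-4 - 1*(-1)) = 16*(-4 + 1) = 16*(-3) = -48)
E(x) = -1/48 (E(x) = 1/(-48) = -1/48)
2*E(-17) = 2*(-1/48) = -1/24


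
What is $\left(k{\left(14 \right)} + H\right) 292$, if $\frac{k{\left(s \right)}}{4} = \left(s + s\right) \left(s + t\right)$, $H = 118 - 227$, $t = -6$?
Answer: $229804$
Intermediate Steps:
$H = -109$ ($H = 118 - 227 = -109$)
$k{\left(s \right)} = 8 s \left(-6 + s\right)$ ($k{\left(s \right)} = 4 \left(s + s\right) \left(s - 6\right) = 4 \cdot 2 s \left(-6 + s\right) = 8 s \left(-6 + s\right)$)
$\left(k{\left(14 \right)} + H\right) 292 = \left(8 \cdot 14 \left(-6 + 14\right) - 109\right) 292 = \left(8 \cdot 14 \cdot 8 - 109\right) 292 = \left(896 - 109\right) 292 = 787 \cdot 292 = 229804$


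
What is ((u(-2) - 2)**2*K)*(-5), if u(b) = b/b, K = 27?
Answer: -135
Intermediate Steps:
u(b) = 1
((u(-2) - 2)**2*K)*(-5) = ((1 - 2)**2*27)*(-5) = ((-1)**2*27)*(-5) = (1*27)*(-5) = 27*(-5) = -135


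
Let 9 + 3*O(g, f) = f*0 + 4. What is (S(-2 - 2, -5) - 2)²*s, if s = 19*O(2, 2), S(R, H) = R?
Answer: -1140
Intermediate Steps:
O(g, f) = -5/3 (O(g, f) = -3 + (f*0 + 4)/3 = -3 + (0 + 4)/3 = -3 + (⅓)*4 = -3 + 4/3 = -5/3)
s = -95/3 (s = 19*(-5/3) = -95/3 ≈ -31.667)
(S(-2 - 2, -5) - 2)²*s = ((-2 - 2) - 2)²*(-95/3) = (-4 - 2)²*(-95/3) = (-6)²*(-95/3) = 36*(-95/3) = -1140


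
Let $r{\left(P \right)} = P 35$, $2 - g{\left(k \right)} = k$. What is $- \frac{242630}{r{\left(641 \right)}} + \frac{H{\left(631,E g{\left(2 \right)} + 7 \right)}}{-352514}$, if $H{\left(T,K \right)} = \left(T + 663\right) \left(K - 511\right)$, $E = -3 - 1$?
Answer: $- \frac{7089890326}{790865159} \approx -8.9647$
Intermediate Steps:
$g{\left(k \right)} = 2 - k$
$E = -4$
$r{\left(P \right)} = 35 P$
$H{\left(T,K \right)} = \left(-511 + K\right) \left(663 + T\right)$ ($H{\left(T,K \right)} = \left(663 + T\right) \left(-511 + K\right) = \left(-511 + K\right) \left(663 + T\right)$)
$- \frac{242630}{r{\left(641 \right)}} + \frac{H{\left(631,E g{\left(2 \right)} + 7 \right)}}{-352514} = - \frac{242630}{35 \cdot 641} + \frac{-338793 - 322441 + 663 \left(- 4 \left(2 - 2\right) + 7\right) + \left(- 4 \left(2 - 2\right) + 7\right) 631}{-352514} = - \frac{242630}{22435} + \left(-338793 - 322441 + 663 \left(- 4 \left(2 - 2\right) + 7\right) + \left(- 4 \left(2 - 2\right) + 7\right) 631\right) \left(- \frac{1}{352514}\right) = \left(-242630\right) \frac{1}{22435} + \left(-338793 - 322441 + 663 \left(\left(-4\right) 0 + 7\right) + \left(\left(-4\right) 0 + 7\right) 631\right) \left(- \frac{1}{352514}\right) = - \frac{48526}{4487} + \left(-338793 - 322441 + 663 \left(0 + 7\right) + \left(0 + 7\right) 631\right) \left(- \frac{1}{352514}\right) = - \frac{48526}{4487} + \left(-338793 - 322441 + 663 \cdot 7 + 7 \cdot 631\right) \left(- \frac{1}{352514}\right) = - \frac{48526}{4487} + \left(-338793 - 322441 + 4641 + 4417\right) \left(- \frac{1}{352514}\right) = - \frac{48526}{4487} - - \frac{326088}{176257} = - \frac{48526}{4487} + \frac{326088}{176257} = - \frac{7089890326}{790865159}$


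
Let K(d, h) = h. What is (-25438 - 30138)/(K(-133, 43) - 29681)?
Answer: 27788/14819 ≈ 1.8752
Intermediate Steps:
(-25438 - 30138)/(K(-133, 43) - 29681) = (-25438 - 30138)/(43 - 29681) = -55576/(-29638) = -55576*(-1/29638) = 27788/14819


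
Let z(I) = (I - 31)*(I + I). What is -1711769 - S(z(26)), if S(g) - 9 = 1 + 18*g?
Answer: -1707099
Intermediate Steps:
z(I) = 2*I*(-31 + I) (z(I) = (-31 + I)*(2*I) = 2*I*(-31 + I))
S(g) = 10 + 18*g (S(g) = 9 + (1 + 18*g) = 10 + 18*g)
-1711769 - S(z(26)) = -1711769 - (10 + 18*(2*26*(-31 + 26))) = -1711769 - (10 + 18*(2*26*(-5))) = -1711769 - (10 + 18*(-260)) = -1711769 - (10 - 4680) = -1711769 - 1*(-4670) = -1711769 + 4670 = -1707099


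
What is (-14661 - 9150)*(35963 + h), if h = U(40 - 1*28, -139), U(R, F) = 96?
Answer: -858600849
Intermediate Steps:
h = 96
(-14661 - 9150)*(35963 + h) = (-14661 - 9150)*(35963 + 96) = -23811*36059 = -858600849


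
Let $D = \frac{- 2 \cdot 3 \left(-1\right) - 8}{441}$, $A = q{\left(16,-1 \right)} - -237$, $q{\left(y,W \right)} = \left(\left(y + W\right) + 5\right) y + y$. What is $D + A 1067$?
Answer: $\frac{269623429}{441} \approx 6.1139 \cdot 10^{5}$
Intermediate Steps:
$q{\left(y,W \right)} = y + y \left(5 + W + y\right)$ ($q{\left(y,W \right)} = \left(\left(W + y\right) + 5\right) y + y = \left(5 + W + y\right) y + y = y \left(5 + W + y\right) + y = y + y \left(5 + W + y\right)$)
$A = 573$ ($A = 16 \left(6 - 1 + 16\right) - -237 = 16 \cdot 21 + 237 = 336 + 237 = 573$)
$D = - \frac{2}{441}$ ($D = \left(\left(-2\right) \left(-3\right) - 8\right) \frac{1}{441} = \left(6 - 8\right) \frac{1}{441} = \left(-2\right) \frac{1}{441} = - \frac{2}{441} \approx -0.0045351$)
$D + A 1067 = - \frac{2}{441} + 573 \cdot 1067 = - \frac{2}{441} + 611391 = \frac{269623429}{441}$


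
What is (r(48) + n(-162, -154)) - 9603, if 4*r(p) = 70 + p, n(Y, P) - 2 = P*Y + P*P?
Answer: 78185/2 ≈ 39093.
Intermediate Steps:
n(Y, P) = 2 + P² + P*Y (n(Y, P) = 2 + (P*Y + P*P) = 2 + (P*Y + P²) = 2 + (P² + P*Y) = 2 + P² + P*Y)
r(p) = 35/2 + p/4 (r(p) = (70 + p)/4 = 35/2 + p/4)
(r(48) + n(-162, -154)) - 9603 = ((35/2 + (¼)*48) + (2 + (-154)² - 154*(-162))) - 9603 = ((35/2 + 12) + (2 + 23716 + 24948)) - 9603 = (59/2 + 48666) - 9603 = 97391/2 - 9603 = 78185/2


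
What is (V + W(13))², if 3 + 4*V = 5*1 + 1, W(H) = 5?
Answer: 529/16 ≈ 33.063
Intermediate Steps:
V = ¾ (V = -¾ + (5*1 + 1)/4 = -¾ + (5 + 1)/4 = -¾ + (¼)*6 = -¾ + 3/2 = ¾ ≈ 0.75000)
(V + W(13))² = (¾ + 5)² = (23/4)² = 529/16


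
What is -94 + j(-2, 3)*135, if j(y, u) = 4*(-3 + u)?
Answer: -94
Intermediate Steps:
j(y, u) = -12 + 4*u
-94 + j(-2, 3)*135 = -94 + (-12 + 4*3)*135 = -94 + (-12 + 12)*135 = -94 + 0*135 = -94 + 0 = -94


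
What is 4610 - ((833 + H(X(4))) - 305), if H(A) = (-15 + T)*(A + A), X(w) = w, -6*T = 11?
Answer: 12650/3 ≈ 4216.7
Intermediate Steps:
T = -11/6 (T = -1/6*11 = -11/6 ≈ -1.8333)
H(A) = -101*A/3 (H(A) = (-15 - 11/6)*(A + A) = -101*A/3)
4610 - ((833 + H(X(4))) - 305) = 4610 - ((833 - 101/3*4) - 305) = 4610 - ((833 - 404/3) - 305) = 4610 - (2095/3 - 305) = 4610 - 1*1180/3 = 4610 - 1180/3 = 12650/3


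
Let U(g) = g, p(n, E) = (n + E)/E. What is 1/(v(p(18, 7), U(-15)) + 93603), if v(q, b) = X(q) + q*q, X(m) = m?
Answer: 49/4587347 ≈ 1.0682e-5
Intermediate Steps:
p(n, E) = (E + n)/E
v(q, b) = q + q**2 (v(q, b) = q + q*q = q + q**2)
1/(v(p(18, 7), U(-15)) + 93603) = 1/(((7 + 18)/7)*(1 + (7 + 18)/7) + 93603) = 1/(((1/7)*25)*(1 + (1/7)*25) + 93603) = 1/(25*(1 + 25/7)/7 + 93603) = 1/((25/7)*(32/7) + 93603) = 1/(800/49 + 93603) = 1/(4587347/49) = 49/4587347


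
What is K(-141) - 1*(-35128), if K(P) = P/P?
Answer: 35129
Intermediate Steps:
K(P) = 1
K(-141) - 1*(-35128) = 1 - 1*(-35128) = 1 + 35128 = 35129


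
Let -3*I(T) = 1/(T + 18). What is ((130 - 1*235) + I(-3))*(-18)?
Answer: 9452/5 ≈ 1890.4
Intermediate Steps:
I(T) = -1/(3*(18 + T)) (I(T) = -1/(3*(T + 18)) = -1/(3*(18 + T)))
((130 - 1*235) + I(-3))*(-18) = ((130 - 1*235) - 1/(54 + 3*(-3)))*(-18) = ((130 - 235) - 1/(54 - 9))*(-18) = (-105 - 1/45)*(-18) = -4726/45*(-18) = 9452/5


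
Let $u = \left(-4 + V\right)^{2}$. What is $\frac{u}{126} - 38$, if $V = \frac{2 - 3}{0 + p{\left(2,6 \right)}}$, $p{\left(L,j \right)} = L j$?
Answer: $- \frac{98153}{2592} \approx -37.868$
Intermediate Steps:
$V = - \frac{1}{12}$ ($V = \frac{2 - 3}{0 + 2 \cdot 6} = - \frac{1}{0 + 12} = - \frac{1}{12} \approx -0.083333$)
$u = \frac{2401}{144}$ ($u = \left(-4 - \frac{1}{12}\right)^{2} = \left(- \frac{49}{12}\right)^{2} = \frac{2401}{144} \approx 16.674$)
$\frac{u}{126} - 38 = \frac{1}{126} \cdot \frac{2401}{144} - 38 = \frac{343}{2592} - 38 = - \frac{98153}{2592}$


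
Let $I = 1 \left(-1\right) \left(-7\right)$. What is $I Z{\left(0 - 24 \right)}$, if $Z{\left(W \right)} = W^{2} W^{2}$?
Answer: $2322432$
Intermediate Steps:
$Z{\left(W \right)} = W^{4}$
$I = 7$ ($I = \left(-1\right) \left(-7\right) = 7$)
$I Z{\left(0 - 24 \right)} = 7 \left(0 - 24\right)^{4} = 7 \left(-24\right)^{4} = 7 \cdot 331776 = 2322432$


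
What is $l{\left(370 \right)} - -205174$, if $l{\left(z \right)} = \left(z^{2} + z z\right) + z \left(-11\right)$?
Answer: $474904$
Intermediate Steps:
$l{\left(z \right)} = - 11 z + 2 z^{2}$ ($l{\left(z \right)} = \left(z^{2} + z^{2}\right) - 11 z = 2 z^{2} - 11 z = - 11 z + 2 z^{2}$)
$l{\left(370 \right)} - -205174 = 370 \left(-11 + 2 \cdot 370\right) - -205174 = 370 \left(-11 + 740\right) + 205174 = 370 \cdot 729 + 205174 = 269730 + 205174 = 474904$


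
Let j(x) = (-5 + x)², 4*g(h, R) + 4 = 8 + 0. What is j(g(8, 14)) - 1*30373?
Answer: -30357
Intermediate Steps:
g(h, R) = 1 (g(h, R) = -1 + (8 + 0)/4 = -1 + (¼)*8 = -1 + 2 = 1)
j(g(8, 14)) - 1*30373 = (-5 + 1)² - 1*30373 = (-4)² - 30373 = 16 - 30373 = -30357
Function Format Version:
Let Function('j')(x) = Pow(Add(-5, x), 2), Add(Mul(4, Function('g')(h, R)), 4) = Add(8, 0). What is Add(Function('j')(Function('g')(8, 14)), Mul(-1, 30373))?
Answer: -30357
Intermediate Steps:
Function('g')(h, R) = 1 (Function('g')(h, R) = Add(-1, Mul(Rational(1, 4), Add(8, 0))) = Add(-1, Mul(Rational(1, 4), 8)) = Add(-1, 2) = 1)
Add(Function('j')(Function('g')(8, 14)), Mul(-1, 30373)) = Add(Pow(Add(-5, 1), 2), Mul(-1, 30373)) = Add(Pow(-4, 2), -30373) = Add(16, -30373) = -30357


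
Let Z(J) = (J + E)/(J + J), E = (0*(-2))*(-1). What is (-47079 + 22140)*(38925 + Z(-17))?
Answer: -1941526089/2 ≈ -9.7076e+8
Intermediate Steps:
E = 0 (E = 0*(-1) = 0)
Z(J) = ½ (Z(J) = (J + 0)/(J + J) = J/((2*J)) = J*(1/(2*J)) = ½)
(-47079 + 22140)*(38925 + Z(-17)) = (-47079 + 22140)*(38925 + ½) = -24939*77851/2 = -1941526089/2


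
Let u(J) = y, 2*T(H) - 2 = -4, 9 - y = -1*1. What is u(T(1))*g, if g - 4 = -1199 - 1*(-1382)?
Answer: 1870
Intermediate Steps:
y = 10 (y = 9 - (-1) = 9 - 1*(-1) = 9 + 1 = 10)
T(H) = -1 (T(H) = 1 + (½)*(-4) = 1 - 2 = -1)
u(J) = 10
g = 187 (g = 4 + (-1199 - 1*(-1382)) = 4 + (-1199 + 1382) = 4 + 183 = 187)
u(T(1))*g = 10*187 = 1870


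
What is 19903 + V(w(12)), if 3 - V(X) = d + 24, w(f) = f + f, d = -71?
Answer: 19953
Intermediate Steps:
w(f) = 2*f
V(X) = 50 (V(X) = 3 - (-71 + 24) = 3 - 1*(-47) = 3 + 47 = 50)
19903 + V(w(12)) = 19903 + 50 = 19953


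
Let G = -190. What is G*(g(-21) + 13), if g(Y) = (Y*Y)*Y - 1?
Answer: 1757310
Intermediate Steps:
g(Y) = -1 + Y³ (g(Y) = Y²*Y - 1 = Y³ - 1 = -1 + Y³)
G*(g(-21) + 13) = -190*((-1 + (-21)³) + 13) = -190*((-1 - 9261) + 13) = -190*(-9262 + 13) = -190*(-9249) = 1757310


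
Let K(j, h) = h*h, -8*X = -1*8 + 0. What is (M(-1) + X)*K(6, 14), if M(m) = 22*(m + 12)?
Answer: 47628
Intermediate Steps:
X = 1 (X = -(-1*8 + 0)/8 = -(-8 + 0)/8 = -1/8*(-8) = 1)
K(j, h) = h**2
M(m) = 264 + 22*m (M(m) = 22*(12 + m) = 264 + 22*m)
(M(-1) + X)*K(6, 14) = ((264 + 22*(-1)) + 1)*14**2 = ((264 - 22) + 1)*196 = (242 + 1)*196 = 243*196 = 47628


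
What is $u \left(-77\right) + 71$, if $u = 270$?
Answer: $-20719$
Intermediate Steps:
$u \left(-77\right) + 71 = 270 \left(-77\right) + 71 = -20790 + 71 = -20719$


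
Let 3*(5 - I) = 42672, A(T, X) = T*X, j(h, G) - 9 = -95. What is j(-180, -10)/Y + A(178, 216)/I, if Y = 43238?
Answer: -831818729/307400561 ≈ -2.7060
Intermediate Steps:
j(h, G) = -86 (j(h, G) = 9 - 95 = -86)
I = -14219 (I = 5 - 1/3*42672 = 5 - 14224 = -14219)
j(-180, -10)/Y + A(178, 216)/I = -86/43238 + (178*216)/(-14219) = -86*1/43238 + 38448*(-1/14219) = -43/21619 - 38448/14219 = -831818729/307400561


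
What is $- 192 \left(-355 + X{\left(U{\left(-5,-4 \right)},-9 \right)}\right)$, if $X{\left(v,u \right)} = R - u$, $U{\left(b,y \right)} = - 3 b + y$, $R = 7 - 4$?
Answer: $65856$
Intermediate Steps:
$R = 3$ ($R = 7 - 4 = 3$)
$U{\left(b,y \right)} = y - 3 b$
$X{\left(v,u \right)} = 3 - u$
$- 192 \left(-355 + X{\left(U{\left(-5,-4 \right)},-9 \right)}\right) = - 192 \left(-355 + \left(3 - -9\right)\right) = - 192 \left(-355 + \left(3 + 9\right)\right) = - 192 \left(-355 + 12\right) = \left(-192\right) \left(-343\right) = 65856$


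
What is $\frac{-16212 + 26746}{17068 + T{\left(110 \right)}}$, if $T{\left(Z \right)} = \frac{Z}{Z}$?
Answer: $\frac{10534}{17069} \approx 0.61714$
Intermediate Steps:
$T{\left(Z \right)} = 1$
$\frac{-16212 + 26746}{17068 + T{\left(110 \right)}} = \frac{-16212 + 26746}{17068 + 1} = \frac{10534}{17069}$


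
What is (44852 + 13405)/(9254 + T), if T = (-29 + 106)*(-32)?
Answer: 58257/6790 ≈ 8.5798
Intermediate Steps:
T = -2464 (T = 77*(-32) = -2464)
(44852 + 13405)/(9254 + T) = (44852 + 13405)/(9254 - 2464) = 58257/6790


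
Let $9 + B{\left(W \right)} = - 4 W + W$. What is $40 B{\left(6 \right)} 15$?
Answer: $-16200$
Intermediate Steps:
$B{\left(W \right)} = -9 - 3 W$ ($B{\left(W \right)} = -9 + \left(- 4 W + W\right) = -9 - 3 W$)
$40 B{\left(6 \right)} 15 = 40 \left(-9 - 18\right) 15 = 40 \left(-27\right) 15 = \left(-1080\right) 15 = -16200$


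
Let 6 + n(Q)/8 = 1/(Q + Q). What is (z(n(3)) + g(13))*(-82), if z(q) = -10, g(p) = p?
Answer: -246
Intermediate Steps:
n(Q) = -48 + 4/Q (n(Q) = -48 + 8/(Q + Q) = -48 + 8/((2*Q)) = -48 + 8*(1/(2*Q)) = -48 + 4/Q)
(z(n(3)) + g(13))*(-82) = (-10 + 13)*(-82) = 3*(-82) = -246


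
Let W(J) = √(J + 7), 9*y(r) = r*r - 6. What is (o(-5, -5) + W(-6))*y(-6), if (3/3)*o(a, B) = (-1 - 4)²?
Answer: 260/3 ≈ 86.667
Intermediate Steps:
y(r) = -⅔ + r²/9 (y(r) = (r*r - 6)/9 = (r² - 6)/9 = (-6 + r²)/9 = -⅔ + r²/9)
W(J) = √(7 + J)
o(a, B) = 25 (o(a, B) = (-1 - 4)² = (-5)² = 25)
(o(-5, -5) + W(-6))*y(-6) = (25 + √(7 - 6))*(-⅔ + (⅑)*(-6)²) = (25 + √1)*(-⅔ + (⅑)*36) = (25 + 1)*(-⅔ + 4) = 26*(10/3) = 260/3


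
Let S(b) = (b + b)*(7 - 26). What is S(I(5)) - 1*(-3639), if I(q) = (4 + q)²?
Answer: 561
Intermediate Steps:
S(b) = -38*b (S(b) = (2*b)*(-19) = -38*b)
S(I(5)) - 1*(-3639) = -38*(4 + 5)² - 1*(-3639) = -38*9² + 3639 = -38*81 + 3639 = -3078 + 3639 = 561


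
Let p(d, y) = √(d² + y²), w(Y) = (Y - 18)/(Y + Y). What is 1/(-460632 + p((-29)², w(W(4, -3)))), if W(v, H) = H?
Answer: -1842528/848724528523 - 2*√2829173/848724528523 ≈ -2.1749e-6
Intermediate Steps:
w(Y) = (-18 + Y)/(2*Y) (w(Y) = (-18 + Y)/((2*Y)) = (-18 + Y)*(1/(2*Y)) = (-18 + Y)/(2*Y))
1/(-460632 + p((-29)², w(W(4, -3)))) = 1/(-460632 + √(((-29)²)² + ((½)*(-18 - 3)/(-3))²)) = 1/(-460632 + √(841² + ((½)*(-⅓)*(-21))²)) = 1/(-460632 + √(707281 + (7/2)²)) = 1/(-460632 + √(707281 + 49/4)) = 1/(-460632 + √(2829173/4)) = 1/(-460632 + √2829173/2)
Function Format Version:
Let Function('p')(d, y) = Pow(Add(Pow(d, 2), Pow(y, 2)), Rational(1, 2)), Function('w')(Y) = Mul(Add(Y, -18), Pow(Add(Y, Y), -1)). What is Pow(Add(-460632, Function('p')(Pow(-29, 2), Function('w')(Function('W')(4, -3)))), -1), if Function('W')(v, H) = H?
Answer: Add(Rational(-1842528, 848724528523), Mul(Rational(-2, 848724528523), Pow(2829173, Rational(1, 2)))) ≈ -2.1749e-6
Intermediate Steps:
Function('w')(Y) = Mul(Rational(1, 2), Pow(Y, -1), Add(-18, Y)) (Function('w')(Y) = Mul(Add(-18, Y), Pow(Mul(2, Y), -1)) = Mul(Add(-18, Y), Mul(Rational(1, 2), Pow(Y, -1))) = Mul(Rational(1, 2), Pow(Y, -1), Add(-18, Y)))
Pow(Add(-460632, Function('p')(Pow(-29, 2), Function('w')(Function('W')(4, -3)))), -1) = Pow(Add(-460632, Pow(Add(Pow(Pow(-29, 2), 2), Pow(Mul(Rational(1, 2), Pow(-3, -1), Add(-18, -3)), 2)), Rational(1, 2))), -1) = Pow(Add(-460632, Pow(Add(Pow(841, 2), Pow(Mul(Rational(1, 2), Rational(-1, 3), -21), 2)), Rational(1, 2))), -1) = Pow(Add(-460632, Pow(Add(707281, Pow(Rational(7, 2), 2)), Rational(1, 2))), -1) = Pow(Add(-460632, Pow(Add(707281, Rational(49, 4)), Rational(1, 2))), -1) = Pow(Add(-460632, Pow(Rational(2829173, 4), Rational(1, 2))), -1) = Pow(Add(-460632, Mul(Rational(1, 2), Pow(2829173, Rational(1, 2)))), -1)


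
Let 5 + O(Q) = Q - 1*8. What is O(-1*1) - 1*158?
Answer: -172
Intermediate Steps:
O(Q) = -13 + Q (O(Q) = -5 + (Q - 1*8) = -5 + (Q - 8) = -5 + (-8 + Q) = -13 + Q)
O(-1*1) - 1*158 = (-13 - 1*1) - 1*158 = (-13 - 1) - 158 = -14 - 158 = -172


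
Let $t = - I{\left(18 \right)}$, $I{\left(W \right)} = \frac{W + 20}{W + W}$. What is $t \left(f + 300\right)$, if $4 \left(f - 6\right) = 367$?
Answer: $- \frac{30229}{72} \approx -419.85$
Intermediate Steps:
$f = \frac{391}{4}$ ($f = 6 + \frac{1}{4} \cdot 367 = 6 + \frac{367}{4} = \frac{391}{4} \approx 97.75$)
$I{\left(W \right)} = \frac{20 + W}{2 W}$
$t = - \frac{19}{18}$ ($t = - \frac{20 + 18}{2 \cdot 18} = - \frac{38}{2 \cdot 18} = \left(-1\right) \frac{19}{18} = - \frac{19}{18} \approx -1.0556$)
$t \left(f + 300\right) = - \frac{19 \left(\frac{391}{4} + 300\right)}{18} = \left(- \frac{19}{18}\right) \frac{1591}{4} = - \frac{30229}{72}$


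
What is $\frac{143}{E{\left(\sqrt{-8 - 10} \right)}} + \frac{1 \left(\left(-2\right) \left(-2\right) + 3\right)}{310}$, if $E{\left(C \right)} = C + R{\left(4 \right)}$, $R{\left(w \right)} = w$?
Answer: $\frac{88779}{5270} - \frac{429 i \sqrt{2}}{34} \approx 16.846 - 17.844 i$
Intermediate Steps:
$E{\left(C \right)} = 4 + C$ ($E{\left(C \right)} = C + 4 = 4 + C$)
$\frac{143}{E{\left(\sqrt{-8 - 10} \right)}} + \frac{1 \left(\left(-2\right) \left(-2\right) + 3\right)}{310} = \frac{143}{4 + \sqrt{-8 - 10}} + \frac{1 \left(\left(-2\right) \left(-2\right) + 3\right)}{310} = \frac{143}{4 + \sqrt{-18}} + 1 \left(4 + 3\right) \frac{1}{310} = \frac{143}{4 + 3 i \sqrt{2}} + 1 \cdot 7 \cdot \frac{1}{310} = \frac{143}{4 + 3 i \sqrt{2}} + 7 \cdot \frac{1}{310} = \frac{143}{4 + 3 i \sqrt{2}} + \frac{7}{310} = \frac{7}{310} + \frac{143}{4 + 3 i \sqrt{2}}$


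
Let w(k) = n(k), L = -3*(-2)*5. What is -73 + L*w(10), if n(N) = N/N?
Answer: -43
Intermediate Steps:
n(N) = 1
L = 30 (L = 6*5 = 30)
w(k) = 1
-73 + L*w(10) = -73 + 30*1 = -73 + 30 = -43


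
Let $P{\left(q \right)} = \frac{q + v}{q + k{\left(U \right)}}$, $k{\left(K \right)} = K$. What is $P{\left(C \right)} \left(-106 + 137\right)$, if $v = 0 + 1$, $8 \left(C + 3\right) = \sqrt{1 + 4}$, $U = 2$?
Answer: $\frac{3813}{59} + \frac{248 \sqrt{5}}{59} \approx 74.026$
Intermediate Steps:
$C = -3 + \frac{\sqrt{5}}{8}$ ($C = -3 + \frac{\sqrt{1 + 4}}{8} = -3 + \frac{\sqrt{5}}{8} \approx -2.7205$)
$v = 1$
$P{\left(q \right)} = \frac{1 + q}{2 + q}$ ($P{\left(q \right)} = \frac{q + 1}{q + 2} = \frac{1 + q}{2 + q}$)
$P{\left(C \right)} \left(-106 + 137\right) = \frac{1 - \left(3 - \frac{\sqrt{5}}{8}\right)}{2 - \left(3 - \frac{\sqrt{5}}{8}\right)} \left(-106 + 137\right) = \frac{-2 + \frac{\sqrt{5}}{8}}{-1 + \frac{\sqrt{5}}{8}} \cdot 31 = \frac{31 \left(-2 + \frac{\sqrt{5}}{8}\right)}{-1 + \frac{\sqrt{5}}{8}}$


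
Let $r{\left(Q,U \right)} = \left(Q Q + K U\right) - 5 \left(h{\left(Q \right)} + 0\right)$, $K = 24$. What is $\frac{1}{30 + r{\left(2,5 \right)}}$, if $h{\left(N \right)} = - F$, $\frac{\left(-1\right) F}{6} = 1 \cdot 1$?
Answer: $\frac{1}{124} \approx 0.0080645$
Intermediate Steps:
$F = -6$ ($F = - 6 \cdot 1 \cdot 1 = \left(-6\right) 1 = -6$)
$h{\left(N \right)} = 6$ ($h{\left(N \right)} = \left(-1\right) \left(-6\right) = 6$)
$r{\left(Q,U \right)} = -30 + Q^{2} + 24 U$ ($r{\left(Q,U \right)} = \left(Q Q + 24 U\right) - 5 \left(6 + 0\right) = \left(Q^{2} + 24 U\right) - 30 = -30 + Q^{2} + 24 U$)
$\frac{1}{30 + r{\left(2,5 \right)}} = \frac{1}{30 + \left(-30 + 2^{2} + 24 \cdot 5\right)} = \frac{1}{30 + \left(-30 + 4 + 120\right)} = \frac{1}{30 + 94} = \frac{1}{124}$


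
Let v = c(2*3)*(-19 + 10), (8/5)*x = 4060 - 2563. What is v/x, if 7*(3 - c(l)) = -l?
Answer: -648/17465 ≈ -0.037103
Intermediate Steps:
x = 7485/8 (x = 5*(4060 - 2563)/8 = (5/8)*1497 = 7485/8 ≈ 935.63)
c(l) = 3 + l/7 (c(l) = 3 - (-1)*l/7 = 3 + l/7)
v = -243/7 (v = (3 + (2*3)/7)*(-19 + 10) = (3 + (⅐)*6)*(-9) = (3 + 6/7)*(-9) = (27/7)*(-9) = -243/7 ≈ -34.714)
v/x = -243/(7*7485/8) = -243/7*8/7485 = -648/17465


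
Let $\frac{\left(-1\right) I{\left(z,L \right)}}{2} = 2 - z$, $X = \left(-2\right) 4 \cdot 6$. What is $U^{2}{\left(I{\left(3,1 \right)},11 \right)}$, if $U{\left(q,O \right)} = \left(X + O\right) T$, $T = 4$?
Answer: $21904$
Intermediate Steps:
$X = -48$ ($X = \left(-8\right) 6 = -48$)
$I{\left(z,L \right)} = -4 + 2 z$ ($I{\left(z,L \right)} = - 2 \left(2 - z\right) = -4 + 2 z$)
$U{\left(q,O \right)} = -192 + 4 O$ ($U{\left(q,O \right)} = \left(-48 + O\right) 4 = -192 + 4 O$)
$U^{2}{\left(I{\left(3,1 \right)},11 \right)} = \left(-192 + 4 \cdot 11\right)^{2} = \left(-192 + 44\right)^{2} = \left(-148\right)^{2} = 21904$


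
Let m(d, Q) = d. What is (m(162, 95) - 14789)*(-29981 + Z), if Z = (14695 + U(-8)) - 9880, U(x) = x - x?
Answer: 368103082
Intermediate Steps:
U(x) = 0
Z = 4815 (Z = (14695 + 0) - 9880 = 14695 - 9880 = 4815)
(m(162, 95) - 14789)*(-29981 + Z) = (162 - 14789)*(-29981 + 4815) = -14627*(-25166) = 368103082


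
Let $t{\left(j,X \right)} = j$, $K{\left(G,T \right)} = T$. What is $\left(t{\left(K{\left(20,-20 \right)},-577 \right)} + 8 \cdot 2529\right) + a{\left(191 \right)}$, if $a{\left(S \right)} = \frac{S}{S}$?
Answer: $20213$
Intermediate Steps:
$a{\left(S \right)} = 1$
$\left(t{\left(K{\left(20,-20 \right)},-577 \right)} + 8 \cdot 2529\right) + a{\left(191 \right)} = \left(-20 + 8 \cdot 2529\right) + 1 = \left(-20 + 20232\right) + 1 = 20212 + 1 = 20213$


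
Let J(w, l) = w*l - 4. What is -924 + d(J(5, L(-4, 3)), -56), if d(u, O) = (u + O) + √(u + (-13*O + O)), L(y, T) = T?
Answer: -969 + √683 ≈ -942.87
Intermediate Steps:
J(w, l) = -4 + l*w (J(w, l) = l*w - 4 = -4 + l*w)
d(u, O) = O + u + √(u - 12*O) (d(u, O) = (O + u) + √(u - 12*O) = O + u + √(u - 12*O))
-924 + d(J(5, L(-4, 3)), -56) = -924 + (-56 + (-4 + 3*5) + √((-4 + 3*5) - 12*(-56))) = -924 + (-56 + (-4 + 15) + √((-4 + 15) + 672)) = -924 + (-56 + 11 + √(11 + 672)) = -924 + (-56 + 11 + √683) = -924 + (-45 + √683) = -969 + √683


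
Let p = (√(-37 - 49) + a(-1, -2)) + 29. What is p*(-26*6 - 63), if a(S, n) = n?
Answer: -5913 - 219*I*√86 ≈ -5913.0 - 2030.9*I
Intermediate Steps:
p = 27 + I*√86 (p = (√(-37 - 49) - 2) + 29 = (√(-86) - 2) + 29 = (I*√86 - 2) + 29 = (-2 + I*√86) + 29 = 27 + I*√86 ≈ 27.0 + 9.2736*I)
p*(-26*6 - 63) = (27 + I*√86)*(-26*6 - 63) = (27 + I*√86)*(-156 - 63) = (27 + I*√86)*(-219) = -5913 - 219*I*√86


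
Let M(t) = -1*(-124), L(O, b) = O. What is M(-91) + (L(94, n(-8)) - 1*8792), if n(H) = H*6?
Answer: -8574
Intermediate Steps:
n(H) = 6*H
M(t) = 124
M(-91) + (L(94, n(-8)) - 1*8792) = 124 + (94 - 1*8792) = 124 + (94 - 8792) = 124 - 8698 = -8574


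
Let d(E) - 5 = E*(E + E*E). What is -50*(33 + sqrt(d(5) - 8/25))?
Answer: -1650 - 10*sqrt(3867) ≈ -2271.9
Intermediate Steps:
d(E) = 5 + E*(E + E**2) (d(E) = 5 + E*(E + E*E) = 5 + E*(E + E**2))
-50*(33 + sqrt(d(5) - 8/25)) = -50*(33 + sqrt((5 + 5**2 + 5**3) - 8/25)) = -50*(33 + sqrt((5 + 25 + 125) - 8*1/25)) = -50*(33 + sqrt(155 - 8/25)) = -50*(33 + sqrt(3867/25)) = -50*(33 + sqrt(3867)/5) = -1650 - 10*sqrt(3867)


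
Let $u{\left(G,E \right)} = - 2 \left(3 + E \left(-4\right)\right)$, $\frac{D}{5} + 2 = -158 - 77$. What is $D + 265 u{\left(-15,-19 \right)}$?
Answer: $-43055$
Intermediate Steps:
$D = -1185$ ($D = -10 + 5 \left(-158 - 77\right) = -10 + 5 \left(-235\right) = -10 - 1175 = -1185$)
$u{\left(G,E \right)} = -6 + 8 E$ ($u{\left(G,E \right)} = - 2 \left(3 - 4 E\right) = -6 + 8 E$)
$D + 265 u{\left(-15,-19 \right)} = -1185 + 265 \left(-6 + 8 \left(-19\right)\right) = -1185 + 265 \left(-6 - 152\right) = -1185 + 265 \left(-158\right) = -1185 - 41870 = -43055$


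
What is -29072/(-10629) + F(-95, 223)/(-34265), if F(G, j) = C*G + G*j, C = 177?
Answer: 280010816/72840537 ≈ 3.8442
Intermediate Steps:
F(G, j) = 177*G + G*j
-29072/(-10629) + F(-95, 223)/(-34265) = -29072/(-10629) - 95*(177 + 223)/(-34265) = -29072*(-1/10629) - 95*400*(-1/34265) = 29072/10629 - 38000*(-1/34265) = 29072/10629 + 7600/6853 = 280010816/72840537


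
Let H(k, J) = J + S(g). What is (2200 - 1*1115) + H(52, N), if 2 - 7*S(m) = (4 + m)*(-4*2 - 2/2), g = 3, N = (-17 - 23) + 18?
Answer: 7506/7 ≈ 1072.3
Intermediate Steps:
N = -22 (N = -40 + 18 = -22)
S(m) = 38/7 + 9*m/7 (S(m) = 2/7 - (4 + m)*(-4*2 - 2/2)/7 = 2/7 - (4 + m)*(-8 - 2*1/2)/7 = 2/7 - (4 + m)*(-8 - 1)/7 = 2/7 - (4 + m)*(-9)/7 = 2/7 - (-36 - 9*m)/7 = 2/7 + (36/7 + 9*m/7) = 38/7 + 9*m/7)
H(k, J) = 65/7 + J (H(k, J) = J + (38/7 + (9/7)*3) = J + (38/7 + 27/7) = J + 65/7 = 65/7 + J)
(2200 - 1*1115) + H(52, N) = (2200 - 1*1115) + (65/7 - 22) = (2200 - 1115) - 89/7 = 1085 - 89/7 = 7506/7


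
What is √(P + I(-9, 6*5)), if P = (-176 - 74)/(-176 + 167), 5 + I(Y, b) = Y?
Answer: 2*√31/3 ≈ 3.7118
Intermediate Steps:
I(Y, b) = -5 + Y
P = 250/9 (P = -250/(-9) = -250*(-⅑) = 250/9 ≈ 27.778)
√(P + I(-9, 6*5)) = √(250/9 + (-5 - 9)) = √(250/9 - 14) = √(124/9) = 2*√31/3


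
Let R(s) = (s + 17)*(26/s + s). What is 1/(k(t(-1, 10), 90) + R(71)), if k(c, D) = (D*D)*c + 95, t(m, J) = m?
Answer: -71/122459 ≈ -0.00057979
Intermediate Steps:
R(s) = (17 + s)*(s + 26/s)
k(c, D) = 95 + c*D**2 (k(c, D) = D**2*c + 95 = c*D**2 + 95 = 95 + c*D**2)
1/(k(t(-1, 10), 90) + R(71)) = 1/((95 - 1*90**2) + (26 + 71**2 + 17*71 + 442/71)) = 1/((95 - 1*8100) + (26 + 5041 + 1207 + 442*(1/71))) = 1/((95 - 8100) + (26 + 5041 + 1207 + 442/71)) = 1/(-8005 + 445896/71) = 1/(-122459/71) = -71/122459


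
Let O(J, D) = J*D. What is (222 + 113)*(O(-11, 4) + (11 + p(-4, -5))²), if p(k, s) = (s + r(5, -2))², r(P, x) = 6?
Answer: 33500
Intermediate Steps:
O(J, D) = D*J
p(k, s) = (6 + s)² (p(k, s) = (s + 6)² = (6 + s)²)
(222 + 113)*(O(-11, 4) + (11 + p(-4, -5))²) = (222 + 113)*(4*(-11) + (11 + (6 - 5)²)²) = 335*(-44 + (11 + 1²)²) = 335*(-44 + (11 + 1)²) = 335*(-44 + 12²) = 335*(-44 + 144) = 335*100 = 33500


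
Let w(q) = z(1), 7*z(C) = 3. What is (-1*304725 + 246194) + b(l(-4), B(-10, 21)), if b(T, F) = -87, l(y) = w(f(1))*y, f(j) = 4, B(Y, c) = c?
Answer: -58618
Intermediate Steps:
z(C) = 3/7 (z(C) = (1/7)*3 = 3/7)
w(q) = 3/7
l(y) = 3*y/7
(-1*304725 + 246194) + b(l(-4), B(-10, 21)) = (-1*304725 + 246194) - 87 = (-304725 + 246194) - 87 = -58531 - 87 = -58618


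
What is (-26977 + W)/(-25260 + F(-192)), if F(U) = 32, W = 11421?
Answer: 3889/6307 ≈ 0.61662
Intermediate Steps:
(-26977 + W)/(-25260 + F(-192)) = (-26977 + 11421)/(-25260 + 32) = -15556/(-25228) = -15556*(-1/25228) = 3889/6307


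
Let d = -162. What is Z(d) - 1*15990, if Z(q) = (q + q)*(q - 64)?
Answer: 57234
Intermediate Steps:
Z(q) = 2*q*(-64 + q) (Z(q) = (2*q)*(-64 + q) = 2*q*(-64 + q))
Z(d) - 1*15990 = 2*(-162)*(-64 - 162) - 1*15990 = 2*(-162)*(-226) - 15990 = 73224 - 15990 = 57234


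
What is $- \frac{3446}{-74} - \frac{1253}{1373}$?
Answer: $\frac{2319318}{50801} \approx 45.655$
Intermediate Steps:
$- \frac{3446}{-74} - \frac{1253}{1373} = \left(-3446\right) \left(- \frac{1}{74}\right) - \frac{1253}{1373} = \frac{1723}{37} - \frac{1253}{1373} = \frac{2319318}{50801}$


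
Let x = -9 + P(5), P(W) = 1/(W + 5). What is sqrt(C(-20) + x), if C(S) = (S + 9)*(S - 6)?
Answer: sqrt(27710)/10 ≈ 16.646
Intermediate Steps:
P(W) = 1/(5 + W)
C(S) = (-6 + S)*(9 + S) (C(S) = (9 + S)*(-6 + S) = (-6 + S)*(9 + S))
x = -89/10 (x = -9 + 1/(5 + 5) = -9 + 1/10 = -89/10 ≈ -8.9000)
sqrt(C(-20) + x) = sqrt((-54 + (-20)**2 + 3*(-20)) - 89/10) = sqrt((-54 + 400 - 60) - 89/10) = sqrt(286 - 89/10) = sqrt(2771/10) = sqrt(27710)/10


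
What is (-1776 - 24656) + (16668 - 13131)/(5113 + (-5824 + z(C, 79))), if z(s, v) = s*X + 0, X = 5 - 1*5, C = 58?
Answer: -2088521/79 ≈ -26437.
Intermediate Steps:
X = 0 (X = 5 - 5 = 0)
z(s, v) = 0 (z(s, v) = s*0 + 0 = 0 + 0 = 0)
(-1776 - 24656) + (16668 - 13131)/(5113 + (-5824 + z(C, 79))) = (-1776 - 24656) + (16668 - 13131)/(5113 + (-5824 + 0)) = -26432 + 3537/(5113 - 5824) = -26432 + 3537/(-711) = -26432 + 3537*(-1/711) = -26432 - 393/79 = -2088521/79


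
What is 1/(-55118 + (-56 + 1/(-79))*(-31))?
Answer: -79/4217147 ≈ -1.8733e-5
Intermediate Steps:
1/(-55118 + (-56 + 1/(-79))*(-31)) = 1/(-55118 + (-56 - 1/79)*(-31)) = 1/(-55118 - 4425/79*(-31)) = 1/(-55118 + 137175/79) = 1/(-4217147/79) = -79/4217147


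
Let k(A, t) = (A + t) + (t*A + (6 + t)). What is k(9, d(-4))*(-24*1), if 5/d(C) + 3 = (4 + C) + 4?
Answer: -1680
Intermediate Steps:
d(C) = 5/(5 + C) (d(C) = 5/(-3 + ((4 + C) + 4)) = 5/(-3 + (8 + C)) = 5/(5 + C))
k(A, t) = 6 + A + 2*t + A*t (k(A, t) = (A + t) + (A*t + (6 + t)) = (A + t) + (6 + t + A*t) = 6 + A + 2*t + A*t)
k(9, d(-4))*(-24*1) = (6 + 9 + 2*(5/(5 - 4)) + 9*(5/(5 - 4)))*(-24*1) = (6 + 9 + 2*(5/1) + 9*(5/1))*(-24) = (6 + 9 + 2*(5*1) + 9*(5*1))*(-24) = (6 + 9 + 2*5 + 9*5)*(-24) = (6 + 9 + 10 + 45)*(-24) = 70*(-24) = -1680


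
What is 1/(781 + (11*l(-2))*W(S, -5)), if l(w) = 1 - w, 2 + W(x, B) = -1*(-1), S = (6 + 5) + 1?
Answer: 1/748 ≈ 0.0013369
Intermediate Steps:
S = 12 (S = 11 + 1 = 12)
W(x, B) = -1 (W(x, B) = -2 - 1*(-1) = -2 + 1 = -1)
1/(781 + (11*l(-2))*W(S, -5)) = 1/(781 + (11*(1 - 1*(-2)))*(-1)) = 1/(781 + (11*(1 + 2))*(-1)) = 1/(781 + (11*3)*(-1)) = 1/(781 + 33*(-1)) = 1/(781 - 33) = 1/748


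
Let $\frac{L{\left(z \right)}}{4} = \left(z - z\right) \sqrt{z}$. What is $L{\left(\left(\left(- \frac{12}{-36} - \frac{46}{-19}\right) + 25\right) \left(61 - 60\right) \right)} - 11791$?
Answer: $-11791$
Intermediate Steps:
$L{\left(z \right)} = 0$ ($L{\left(z \right)} = 4 \left(z - z\right) \sqrt{z} = 4 \cdot 0 \sqrt{z} = 4 \cdot 0 = 0$)
$L{\left(\left(\left(- \frac{12}{-36} - \frac{46}{-19}\right) + 25\right) \left(61 - 60\right) \right)} - 11791 = 0 - 11791 = -11791$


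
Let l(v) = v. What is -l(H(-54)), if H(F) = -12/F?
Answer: -2/9 ≈ -0.22222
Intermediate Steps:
-l(H(-54)) = -(-12)/(-54) = -(-12)*(-1)/54 = -1*2/9 = -2/9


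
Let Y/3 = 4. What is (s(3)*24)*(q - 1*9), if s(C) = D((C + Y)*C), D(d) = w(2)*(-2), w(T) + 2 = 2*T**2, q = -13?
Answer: 6336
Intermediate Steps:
Y = 12 (Y = 3*4 = 12)
w(T) = -2 + 2*T**2
D(d) = -12 (D(d) = (-2 + 2*2**2)*(-2) = (-2 + 2*4)*(-2) = (-2 + 8)*(-2) = 6*(-2) = -12)
s(C) = -12
(s(3)*24)*(q - 1*9) = (-12*24)*(-13 - 1*9) = -288*(-13 - 9) = -288*(-22) = 6336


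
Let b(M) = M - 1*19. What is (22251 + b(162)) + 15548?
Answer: 37942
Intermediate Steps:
b(M) = -19 + M (b(M) = M - 19 = -19 + M)
(22251 + b(162)) + 15548 = (22251 + (-19 + 162)) + 15548 = (22251 + 143) + 15548 = 22394 + 15548 = 37942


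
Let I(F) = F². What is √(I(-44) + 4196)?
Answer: 2*√1533 ≈ 78.307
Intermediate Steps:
√(I(-44) + 4196) = √((-44)² + 4196) = √(1936 + 4196) = √6132 = 2*√1533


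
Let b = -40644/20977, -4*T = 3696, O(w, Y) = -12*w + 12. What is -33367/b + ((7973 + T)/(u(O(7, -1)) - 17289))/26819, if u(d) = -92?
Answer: 46610078997566035/2706548055588 ≈ 17221.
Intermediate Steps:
O(w, Y) = 12 - 12*w
T = -924 (T = -¼*3696 = -924)
b = -40644/20977 (b = -40644*1/20977 = -40644/20977 ≈ -1.9375)
-33367/b + ((7973 + T)/(u(O(7, -1)) - 17289))/26819 = -33367/(-40644/20977) + ((7973 - 924)/(-92 - 17289))/26819 = -33367*(-20977/40644) + (7049/(-17381))*(1/26819) = 699939559/40644 + (7049*(-1/17381))*(1/26819) = 699939559/40644 - 1007/2483*1/26819 = 699939559/40644 - 1007/66591577 = 46610078997566035/2706548055588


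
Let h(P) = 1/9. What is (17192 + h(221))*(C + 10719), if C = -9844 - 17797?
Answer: -2618324138/9 ≈ -2.9093e+8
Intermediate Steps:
C = -27641
h(P) = ⅑
(17192 + h(221))*(C + 10719) = (17192 + ⅑)*(-27641 + 10719) = (154729/9)*(-16922) = -2618324138/9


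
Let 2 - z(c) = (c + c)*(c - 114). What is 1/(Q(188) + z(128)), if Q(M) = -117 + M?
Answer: -1/3511 ≈ -0.00028482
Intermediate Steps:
z(c) = 2 - 2*c*(-114 + c) (z(c) = 2 - (c + c)*(c - 114) = 2 - 2*c*(-114 + c))
1/(Q(188) + z(128)) = 1/((-117 + 188) + (2 - 2*128² + 228*128)) = 1/(71 + (2 - 2*16384 + 29184)) = 1/(71 + (2 - 32768 + 29184)) = 1/(71 - 3582) = 1/(-3511) = -1/3511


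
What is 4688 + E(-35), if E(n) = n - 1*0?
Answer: 4653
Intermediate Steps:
E(n) = n (E(n) = n + 0 = n)
4688 + E(-35) = 4688 - 35 = 4653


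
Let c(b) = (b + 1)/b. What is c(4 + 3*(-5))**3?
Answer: 1000/1331 ≈ 0.75132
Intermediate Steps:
c(b) = (1 + b)/b
c(4 + 3*(-5))**3 = ((1 + (4 + 3*(-5)))/(4 + 3*(-5)))**3 = ((1 + (4 - 15))/(4 - 15))**3 = ((1 - 11)/(-11))**3 = (-1/11*(-10))**3 = (10/11)**3 = 1000/1331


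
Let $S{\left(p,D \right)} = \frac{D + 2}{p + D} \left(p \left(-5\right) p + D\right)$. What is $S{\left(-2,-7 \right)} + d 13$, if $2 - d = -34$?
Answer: $453$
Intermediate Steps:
$d = 36$ ($d = 2 - -34 = 2 + 34 = 36$)
$S{\left(p,D \right)} = \frac{\left(2 + D\right) \left(D - 5 p^{2}\right)}{D + p}$ ($S{\left(p,D \right)} = \frac{2 + D}{D + p} \left(- 5 p p + D\right) = \frac{2 + D}{D + p} \left(- 5 p^{2} + D\right) = \frac{2 + D}{D + p} \left(D - 5 p^{2}\right) = \frac{\left(2 + D\right) \left(D - 5 p^{2}\right)}{D + p}$)
$S{\left(-2,-7 \right)} + d 13 = \frac{\left(-7\right)^{2} - 10 \left(-2\right)^{2} + 2 \left(-7\right) - - 35 \left(-2\right)^{2}}{-7 - 2} + 36 \cdot 13 = \frac{49 - 40 - 14 - \left(-35\right) 4}{-9} + 468 = - \frac{49 - 40 - 14 + 140}{9} + 468 = \left(- \frac{1}{9}\right) 135 + 468 = -15 + 468 = 453$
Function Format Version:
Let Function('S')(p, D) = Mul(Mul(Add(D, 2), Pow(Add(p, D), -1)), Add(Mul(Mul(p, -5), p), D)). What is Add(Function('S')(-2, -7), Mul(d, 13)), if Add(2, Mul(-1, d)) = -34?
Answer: 453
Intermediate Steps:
d = 36 (d = Add(2, Mul(-1, -34)) = Add(2, 34) = 36)
Function('S')(p, D) = Mul(Pow(Add(D, p), -1), Add(2, D), Add(D, Mul(-5, Pow(p, 2)))) (Function('S')(p, D) = Mul(Mul(Add(2, D), Pow(Add(D, p), -1)), Add(Mul(Mul(-5, p), p), D)) = Mul(Mul(Pow(Add(D, p), -1), Add(2, D)), Add(Mul(-5, Pow(p, 2)), D)) = Mul(Mul(Pow(Add(D, p), -1), Add(2, D)), Add(D, Mul(-5, Pow(p, 2)))) = Mul(Pow(Add(D, p), -1), Add(2, D), Add(D, Mul(-5, Pow(p, 2)))))
Add(Function('S')(-2, -7), Mul(d, 13)) = Add(Mul(Pow(Add(-7, -2), -1), Add(Pow(-7, 2), Mul(-10, Pow(-2, 2)), Mul(2, -7), Mul(-5, -7, Pow(-2, 2)))), Mul(36, 13)) = Add(Mul(Pow(-9, -1), Add(49, Mul(-10, 4), -14, Mul(-5, -7, 4))), 468) = Add(Mul(Rational(-1, 9), Add(49, -40, -14, 140)), 468) = Add(Mul(Rational(-1, 9), 135), 468) = Add(-15, 468) = 453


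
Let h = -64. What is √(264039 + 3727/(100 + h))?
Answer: √9509131/6 ≈ 513.95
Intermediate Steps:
√(264039 + 3727/(100 + h)) = √(264039 + 3727/(100 - 64)) = √(264039 + 3727/36) = √(9509131/36) = √9509131/6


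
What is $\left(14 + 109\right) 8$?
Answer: $984$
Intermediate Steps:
$\left(14 + 109\right) 8 = 123 \cdot 8 = 984$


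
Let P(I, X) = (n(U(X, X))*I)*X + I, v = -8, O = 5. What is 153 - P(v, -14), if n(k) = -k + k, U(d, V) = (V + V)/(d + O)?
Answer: 161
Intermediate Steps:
U(d, V) = 2*V/(5 + d) (U(d, V) = (V + V)/(d + 5) = (2*V)/(5 + d) = 2*V/(5 + d))
n(k) = 0
P(I, X) = I (P(I, X) = (0*I)*X + I = 0*X + I = 0 + I = I)
153 - P(v, -14) = 153 - 1*(-8) = 153 + 8 = 161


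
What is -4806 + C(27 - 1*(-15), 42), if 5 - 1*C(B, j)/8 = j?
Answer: -5102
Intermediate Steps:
C(B, j) = 40 - 8*j
-4806 + C(27 - 1*(-15), 42) = -4806 + (40 - 8*42) = -4806 + (40 - 336) = -4806 - 296 = -5102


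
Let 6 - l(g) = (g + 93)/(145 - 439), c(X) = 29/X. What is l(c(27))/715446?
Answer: 12542/1419802587 ≈ 8.8336e-6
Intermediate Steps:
l(g) = 619/98 + g/294 (l(g) = 6 - (g + 93)/(145 - 439) = 6 - (93 + g)/(-294) = 6 - (93 + g)*(-1)/294 = 6 - (-31/98 - g/294) = 6 + (31/98 + g/294) = 619/98 + g/294)
l(c(27))/715446 = (619/98 + (29/27)/294)/715446 = (619/98 + (29*(1/27))/294)*(1/715446) = (619/98 + (1/294)*(29/27))*(1/715446) = (619/98 + 29/7938)*(1/715446) = (25084/3969)*(1/715446) = 12542/1419802587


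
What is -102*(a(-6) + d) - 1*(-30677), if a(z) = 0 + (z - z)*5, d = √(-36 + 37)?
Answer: 30575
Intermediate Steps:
d = 1 (d = √1 = 1)
a(z) = 0 (a(z) = 0 + 0*5 = 0 + 0 = 0)
-102*(a(-6) + d) - 1*(-30677) = -102*(0 + 1) - 1*(-30677) = -102*1 + 30677 = -102 + 30677 = 30575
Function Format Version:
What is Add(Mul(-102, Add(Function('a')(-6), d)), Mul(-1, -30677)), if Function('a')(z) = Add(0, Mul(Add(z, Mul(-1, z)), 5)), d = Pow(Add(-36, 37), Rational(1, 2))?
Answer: 30575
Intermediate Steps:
d = 1 (d = Pow(1, Rational(1, 2)) = 1)
Function('a')(z) = 0 (Function('a')(z) = Add(0, Mul(0, 5)) = Add(0, 0) = 0)
Add(Mul(-102, Add(Function('a')(-6), d)), Mul(-1, -30677)) = Add(Mul(-102, Add(0, 1)), Mul(-1, -30677)) = Add(Mul(-102, 1), 30677) = Add(-102, 30677) = 30575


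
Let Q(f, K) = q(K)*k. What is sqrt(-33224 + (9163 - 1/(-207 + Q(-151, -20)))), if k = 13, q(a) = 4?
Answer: I*sqrt(578065370)/155 ≈ 155.12*I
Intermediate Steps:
Q(f, K) = 52 (Q(f, K) = 4*13 = 52)
sqrt(-33224 + (9163 - 1/(-207 + Q(-151, -20)))) = sqrt(-33224 + (9163 - 1/(-207 + 52))) = sqrt(-33224 + (9163 - 1/(-155))) = sqrt(-33224 + (9163 - 1*(-1/155))) = sqrt(-33224 + (9163 + 1/155)) = sqrt(-33224 + 1420266/155) = sqrt(-3729454/155) = I*sqrt(578065370)/155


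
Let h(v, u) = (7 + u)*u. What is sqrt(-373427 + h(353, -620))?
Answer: 3*sqrt(737) ≈ 81.443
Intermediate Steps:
h(v, u) = u*(7 + u)
sqrt(-373427 + h(353, -620)) = sqrt(-373427 - 620*(7 - 620)) = sqrt(-373427 - 620*(-613)) = sqrt(-373427 + 380060) = sqrt(6633) = 3*sqrt(737)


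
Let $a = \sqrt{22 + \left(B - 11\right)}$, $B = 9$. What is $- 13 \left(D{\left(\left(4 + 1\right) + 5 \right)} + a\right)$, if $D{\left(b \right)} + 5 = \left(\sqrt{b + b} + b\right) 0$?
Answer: $65 - 26 \sqrt{5} \approx 6.8622$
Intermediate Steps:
$a = 2 \sqrt{5}$ ($a = \sqrt{22 + \left(9 - 11\right)} = \sqrt{22 - 2} = \sqrt{20} = 2 \sqrt{5} \approx 4.4721$)
$D{\left(b \right)} = -5$ ($D{\left(b \right)} = -5 + \left(\sqrt{b + b} + b\right) 0 = -5 + \left(\sqrt{2 b} + b\right) 0 = -5 + \left(\sqrt{2} \sqrt{b} + b\right) 0 = -5 + \left(b + \sqrt{2} \sqrt{b}\right) 0 = -5 + 0 = -5$)
$- 13 \left(D{\left(\left(4 + 1\right) + 5 \right)} + a\right) = - 13 \left(-5 + 2 \sqrt{5}\right) = 65 - 26 \sqrt{5}$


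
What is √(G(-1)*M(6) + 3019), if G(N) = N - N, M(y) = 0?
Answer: √3019 ≈ 54.945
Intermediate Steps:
G(N) = 0
√(G(-1)*M(6) + 3019) = √(0*0 + 3019) = √(0 + 3019) = √3019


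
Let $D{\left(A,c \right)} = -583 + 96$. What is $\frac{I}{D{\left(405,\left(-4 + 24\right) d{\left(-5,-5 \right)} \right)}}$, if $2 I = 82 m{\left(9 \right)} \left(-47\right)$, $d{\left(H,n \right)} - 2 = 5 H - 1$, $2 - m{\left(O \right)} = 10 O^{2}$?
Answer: $- \frac{1557016}{487} \approx -3197.2$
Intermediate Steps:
$m{\left(O \right)} = 2 - 10 O^{2}$
$d{\left(H,n \right)} = 1 + 5 H$ ($d{\left(H,n \right)} = 2 + \left(5 H - 1\right) = 2 + \left(-1 + 5 H\right) = 1 + 5 H$)
$D{\left(A,c \right)} = -487$
$I = 1557016$ ($I = \frac{82 \left(2 - 10 \cdot 9^{2}\right) \left(-47\right)}{2} = \frac{82 \left(2 - 810\right) \left(-47\right)}{2} = \frac{82 \left(-808\right) \left(-47\right)}{2} = \frac{\left(-66256\right) \left(-47\right)}{2} = \frac{1}{2} \cdot 3114032 = 1557016$)
$\frac{I}{D{\left(405,\left(-4 + 24\right) d{\left(-5,-5 \right)} \right)}} = \frac{1557016}{-487} = 1557016 \left(- \frac{1}{487}\right) = - \frac{1557016}{487}$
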